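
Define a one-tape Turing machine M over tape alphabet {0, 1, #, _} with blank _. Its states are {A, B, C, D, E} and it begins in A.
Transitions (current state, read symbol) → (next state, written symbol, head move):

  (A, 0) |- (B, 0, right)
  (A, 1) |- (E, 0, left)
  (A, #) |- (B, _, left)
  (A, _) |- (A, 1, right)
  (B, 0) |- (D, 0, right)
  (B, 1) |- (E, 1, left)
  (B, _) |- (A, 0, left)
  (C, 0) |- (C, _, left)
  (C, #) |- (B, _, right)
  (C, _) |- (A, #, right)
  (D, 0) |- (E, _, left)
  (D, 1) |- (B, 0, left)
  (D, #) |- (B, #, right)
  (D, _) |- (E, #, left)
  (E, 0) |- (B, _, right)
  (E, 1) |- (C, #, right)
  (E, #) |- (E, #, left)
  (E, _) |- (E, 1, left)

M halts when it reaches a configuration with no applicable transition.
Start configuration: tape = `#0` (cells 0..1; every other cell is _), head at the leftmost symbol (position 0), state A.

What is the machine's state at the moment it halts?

A | __[#]0__   read # → write _, move left, go to B
B | _[_]_0__   read _ → write 0, move left, go to A
A | [_]0_0__   read _ → write 1, move right, go to A
A | 1[0]_0__   read 0 → write 0, move right, go to B
B | 10[_]0__   read _ → write 0, move left, go to A
A | 1[0]00__   read 0 → write 0, move right, go to B
B | 10[0]0__   read 0 → write 0, move right, go to D
D | 100[0]__   read 0 → write _, move left, go to E
E | 10[0]___   read 0 → write _, move right, go to B
B | 10_[_]__   read _ → write 0, move left, go to A
A | 10[_]0__   read _ → write 1, move right, go to A
A | 101[0]__   read 0 → write 0, move right, go to B
B | 1010[_]_   read _ → write 0, move left, go to A
A | 101[0]0_   read 0 → write 0, move right, go to B
B | 1010[0]_   read 0 → write 0, move right, go to D
D | 10100[_]   read _ → write #, move left, go to E
E | 1010[0]#   read 0 → write _, move right, go to B
B | 1010_[#]
No transition is defined for (B, #); M halts in state B.

B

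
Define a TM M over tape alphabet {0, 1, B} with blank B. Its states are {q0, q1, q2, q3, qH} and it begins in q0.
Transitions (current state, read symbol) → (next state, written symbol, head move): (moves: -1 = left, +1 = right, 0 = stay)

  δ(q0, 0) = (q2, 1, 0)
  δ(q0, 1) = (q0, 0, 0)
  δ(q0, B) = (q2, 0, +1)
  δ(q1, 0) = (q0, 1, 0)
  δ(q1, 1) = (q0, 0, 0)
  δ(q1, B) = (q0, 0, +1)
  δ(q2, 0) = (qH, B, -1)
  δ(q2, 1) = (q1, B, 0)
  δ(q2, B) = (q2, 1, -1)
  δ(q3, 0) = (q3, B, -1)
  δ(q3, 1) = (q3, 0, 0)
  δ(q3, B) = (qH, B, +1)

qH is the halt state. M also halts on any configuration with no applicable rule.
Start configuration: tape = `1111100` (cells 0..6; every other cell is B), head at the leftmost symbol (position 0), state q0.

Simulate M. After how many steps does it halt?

29

q0 | [1]111100BB   read 1 → write 0, move 0, go to q0
q0 | [0]111100BB   read 0 → write 1, move 0, go to q2
q2 | [1]111100BB   read 1 → write B, move 0, go to q1
q1 | [B]111100BB   read B → write 0, move +1, go to q0
q0 | 0[1]11100BB   read 1 → write 0, move 0, go to q0
q0 | 0[0]11100BB   read 0 → write 1, move 0, go to q2
q2 | 0[1]11100BB   read 1 → write B, move 0, go to q1
q1 | 0[B]11100BB   read B → write 0, move +1, go to q0
q0 | 00[1]1100BB   read 1 → write 0, move 0, go to q0
q0 | 00[0]1100BB   read 0 → write 1, move 0, go to q2
q2 | 00[1]1100BB   read 1 → write B, move 0, go to q1
q1 | 00[B]1100BB   read B → write 0, move +1, go to q0
q0 | 000[1]100BB   read 1 → write 0, move 0, go to q0
q0 | 000[0]100BB   read 0 → write 1, move 0, go to q2
q2 | 000[1]100BB   read 1 → write B, move 0, go to q1
q1 | 000[B]100BB   read B → write 0, move +1, go to q0
q0 | 0000[1]00BB   read 1 → write 0, move 0, go to q0
q0 | 0000[0]00BB   read 0 → write 1, move 0, go to q2
q2 | 0000[1]00BB   read 1 → write B, move 0, go to q1
q1 | 0000[B]00BB   read B → write 0, move +1, go to q0
q0 | 00000[0]0BB   read 0 → write 1, move 0, go to q2
q2 | 00000[1]0BB   read 1 → write B, move 0, go to q1
q1 | 00000[B]0BB   read B → write 0, move +1, go to q0
q0 | 000000[0]BB   read 0 → write 1, move 0, go to q2
q2 | 000000[1]BB   read 1 → write B, move 0, go to q1
q1 | 000000[B]BB   read B → write 0, move +1, go to q0
q0 | 0000000[B]B   read B → write 0, move +1, go to q2
q2 | 00000000[B]   read B → write 1, move -1, go to q2
q2 | 0000000[0]1   read 0 → write B, move -1, go to qH
qH | 000000[0]B1
M halts after 29 transitions.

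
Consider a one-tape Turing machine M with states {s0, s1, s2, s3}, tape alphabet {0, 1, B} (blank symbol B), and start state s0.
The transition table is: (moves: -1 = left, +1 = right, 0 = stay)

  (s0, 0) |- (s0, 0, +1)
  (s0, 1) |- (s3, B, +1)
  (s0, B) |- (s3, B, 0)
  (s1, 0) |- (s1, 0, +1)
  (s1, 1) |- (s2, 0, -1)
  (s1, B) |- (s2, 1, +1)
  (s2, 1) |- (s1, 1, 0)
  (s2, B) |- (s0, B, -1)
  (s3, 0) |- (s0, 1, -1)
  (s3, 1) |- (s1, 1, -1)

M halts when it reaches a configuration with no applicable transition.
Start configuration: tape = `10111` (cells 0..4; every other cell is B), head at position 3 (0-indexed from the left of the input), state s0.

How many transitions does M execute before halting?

s0 | 101[1]1   read 1 → write B, move +1, go to s3
s3 | 101B[1]   read 1 → write 1, move -1, go to s1
s1 | 101[B]1   read B → write 1, move +1, go to s2
s2 | 1011[1]   read 1 → write 1, move 0, go to s1
s1 | 1011[1]   read 1 → write 0, move -1, go to s2
s2 | 101[1]0   read 1 → write 1, move 0, go to s1
s1 | 101[1]0   read 1 → write 0, move -1, go to s2
s2 | 10[1]00   read 1 → write 1, move 0, go to s1
s1 | 10[1]00   read 1 → write 0, move -1, go to s2
s2 | 1[0]000
M halts after 9 transitions.

9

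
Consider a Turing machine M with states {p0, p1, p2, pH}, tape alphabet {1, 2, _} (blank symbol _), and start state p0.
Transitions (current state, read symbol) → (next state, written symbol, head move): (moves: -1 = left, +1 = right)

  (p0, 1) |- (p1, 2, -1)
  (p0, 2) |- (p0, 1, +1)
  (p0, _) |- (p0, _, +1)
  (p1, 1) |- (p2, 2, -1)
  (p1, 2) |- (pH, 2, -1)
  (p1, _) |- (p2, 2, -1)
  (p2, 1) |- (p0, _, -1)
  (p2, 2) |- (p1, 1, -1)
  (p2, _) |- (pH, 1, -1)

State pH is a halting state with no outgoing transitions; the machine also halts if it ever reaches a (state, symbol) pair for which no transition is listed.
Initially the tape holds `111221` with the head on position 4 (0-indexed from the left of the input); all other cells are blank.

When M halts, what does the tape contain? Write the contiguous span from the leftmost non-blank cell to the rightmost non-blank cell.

state=p0 head=4 tape=___1112[2]1   (p0,2)→(p0,1,+1)
state=p0 head=5 tape=___11121[1]   (p0,1)→(p1,2,-1)
state=p1 head=4 tape=___1112[1]2   (p1,1)→(p2,2,-1)
state=p2 head=3 tape=___111[2]22   (p2,2)→(p1,1,-1)
state=p1 head=2 tape=___11[1]122   (p1,1)→(p2,2,-1)
state=p2 head=1 tape=___1[1]2122   (p2,1)→(p0,_,-1)
state=p0 head=0 tape=___[1]_2122   (p0,1)→(p1,2,-1)
state=p1 head=-1 tape=__[_]2_2122   (p1,_)→(p2,2,-1)
state=p2 head=-2 tape=_[_]22_2122   (p2,_)→(pH,1,-1)
state=pH head=-3 tape=[_]122_2122
The non-blank tape span at halt is 122_2122.

122_2122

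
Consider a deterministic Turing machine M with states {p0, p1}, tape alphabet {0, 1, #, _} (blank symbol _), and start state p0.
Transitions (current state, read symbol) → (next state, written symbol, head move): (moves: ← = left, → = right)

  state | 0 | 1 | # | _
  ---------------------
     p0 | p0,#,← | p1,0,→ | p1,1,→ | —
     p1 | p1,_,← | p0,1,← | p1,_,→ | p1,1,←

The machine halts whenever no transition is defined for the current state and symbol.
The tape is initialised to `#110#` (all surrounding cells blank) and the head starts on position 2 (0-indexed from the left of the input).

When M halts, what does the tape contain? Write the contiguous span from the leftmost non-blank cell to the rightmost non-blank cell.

state=p0 head=2 tape=_#1[1]0#   (p0,1)→(p1,0,→)
state=p1 head=3 tape=_#10[0]#   (p1,0)→(p1,_,←)
state=p1 head=2 tape=_#1[0]_#   (p1,0)→(p1,_,←)
state=p1 head=1 tape=_#[1]__#   (p1,1)→(p0,1,←)
state=p0 head=0 tape=_[#]1__#   (p0,#)→(p1,1,→)
state=p1 head=1 tape=_1[1]__#   (p1,1)→(p0,1,←)
state=p0 head=0 tape=_[1]1__#   (p0,1)→(p1,0,→)
state=p1 head=1 tape=_0[1]__#   (p1,1)→(p0,1,←)
state=p0 head=0 tape=_[0]1__#   (p0,0)→(p0,#,←)
state=p0 head=-1 tape=[_]#1__#
The non-blank tape span at halt is #1__#.

#1__#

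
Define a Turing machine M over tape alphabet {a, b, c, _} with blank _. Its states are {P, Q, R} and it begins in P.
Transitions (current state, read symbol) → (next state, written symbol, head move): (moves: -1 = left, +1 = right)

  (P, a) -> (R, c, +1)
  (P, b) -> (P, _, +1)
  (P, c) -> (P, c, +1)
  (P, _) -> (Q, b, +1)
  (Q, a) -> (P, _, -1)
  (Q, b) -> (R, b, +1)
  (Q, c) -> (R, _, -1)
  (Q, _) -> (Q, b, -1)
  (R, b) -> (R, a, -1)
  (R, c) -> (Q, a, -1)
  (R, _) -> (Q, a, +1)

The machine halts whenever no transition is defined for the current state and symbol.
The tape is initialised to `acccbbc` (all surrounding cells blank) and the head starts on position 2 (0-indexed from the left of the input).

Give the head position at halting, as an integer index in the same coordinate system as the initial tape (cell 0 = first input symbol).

0

P | ac[c]cbbc__   read c → write c, move +1, go to P
P | acc[c]bbc__   read c → write c, move +1, go to P
P | accc[b]bc__   read b → write _, move +1, go to P
P | accc_[b]c__   read b → write _, move +1, go to P
P | accc__[c]__   read c → write c, move +1, go to P
P | accc__c[_]_   read _ → write b, move +1, go to Q
Q | accc__cb[_]   read _ → write b, move -1, go to Q
Q | accc__c[b]b   read b → write b, move +1, go to R
R | accc__cb[b]   read b → write a, move -1, go to R
R | accc__c[b]a   read b → write a, move -1, go to R
R | accc__[c]aa   read c → write a, move -1, go to Q
Q | accc_[_]aaa   read _ → write b, move -1, go to Q
Q | accc[_]baaa   read _ → write b, move -1, go to Q
Q | acc[c]bbaaa   read c → write _, move -1, go to R
R | ac[c]_bbaaa   read c → write a, move -1, go to Q
Q | a[c]a_bbaaa   read c → write _, move -1, go to R
R | [a]_a_bbaaa
At halt the head is at cell 0.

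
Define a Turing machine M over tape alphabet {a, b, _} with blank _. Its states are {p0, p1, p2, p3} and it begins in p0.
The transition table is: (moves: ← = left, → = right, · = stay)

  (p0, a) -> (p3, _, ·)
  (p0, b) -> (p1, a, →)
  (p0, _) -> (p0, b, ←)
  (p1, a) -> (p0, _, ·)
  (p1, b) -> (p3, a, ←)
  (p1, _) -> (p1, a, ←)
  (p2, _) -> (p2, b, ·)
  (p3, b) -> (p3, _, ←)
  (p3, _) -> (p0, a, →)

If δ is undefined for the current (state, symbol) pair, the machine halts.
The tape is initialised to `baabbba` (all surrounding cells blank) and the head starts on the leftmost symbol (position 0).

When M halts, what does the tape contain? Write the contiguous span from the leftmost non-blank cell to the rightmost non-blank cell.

aaaabba

p0 | [b]aabbba   read b → write a, move →, go to p1
p1 | a[a]abbba   read a → write _, move ·, go to p0
p0 | a[_]abbba   read _ → write b, move ←, go to p0
p0 | [a]babbba   read a → write _, move ·, go to p3
p3 | [_]babbba   read _ → write a, move →, go to p0
p0 | a[b]abbba   read b → write a, move →, go to p1
p1 | aa[a]bbba   read a → write _, move ·, go to p0
p0 | aa[_]bbba   read _ → write b, move ←, go to p0
p0 | a[a]bbbba   read a → write _, move ·, go to p3
p3 | a[_]bbbba   read _ → write a, move →, go to p0
p0 | aa[b]bbba   read b → write a, move →, go to p1
p1 | aaa[b]bba   read b → write a, move ←, go to p3
p3 | aa[a]abba
The non-blank tape span at halt is aaaabba.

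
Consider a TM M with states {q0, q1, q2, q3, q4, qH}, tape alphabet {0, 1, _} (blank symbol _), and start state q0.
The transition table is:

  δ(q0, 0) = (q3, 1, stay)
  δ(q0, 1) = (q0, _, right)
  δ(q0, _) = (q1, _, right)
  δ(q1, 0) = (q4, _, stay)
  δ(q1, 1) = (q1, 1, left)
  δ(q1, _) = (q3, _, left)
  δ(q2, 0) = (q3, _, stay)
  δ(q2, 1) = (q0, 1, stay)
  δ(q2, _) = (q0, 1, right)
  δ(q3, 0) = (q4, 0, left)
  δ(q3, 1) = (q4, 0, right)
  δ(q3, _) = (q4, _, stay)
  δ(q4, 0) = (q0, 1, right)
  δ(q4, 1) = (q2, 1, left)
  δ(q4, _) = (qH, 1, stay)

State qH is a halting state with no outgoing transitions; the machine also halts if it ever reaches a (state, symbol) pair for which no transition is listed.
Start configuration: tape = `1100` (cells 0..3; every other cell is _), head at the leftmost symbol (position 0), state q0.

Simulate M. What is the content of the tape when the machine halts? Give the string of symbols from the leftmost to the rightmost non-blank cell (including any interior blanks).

q0 | [1]100__   read 1 → write _, move right, go to q0
q0 | _[1]00__   read 1 → write _, move right, go to q0
q0 | __[0]0__   read 0 → write 1, move stay, go to q3
q3 | __[1]0__   read 1 → write 0, move right, go to q4
q4 | __0[0]__   read 0 → write 1, move right, go to q0
q0 | __01[_]_   read _ → write _, move right, go to q1
q1 | __01_[_]   read _ → write _, move left, go to q3
q3 | __01[_]_   read _ → write _, move stay, go to q4
q4 | __01[_]_   read _ → write 1, move stay, go to qH
qH | __01[1]_
The non-blank tape span at halt is 011.

011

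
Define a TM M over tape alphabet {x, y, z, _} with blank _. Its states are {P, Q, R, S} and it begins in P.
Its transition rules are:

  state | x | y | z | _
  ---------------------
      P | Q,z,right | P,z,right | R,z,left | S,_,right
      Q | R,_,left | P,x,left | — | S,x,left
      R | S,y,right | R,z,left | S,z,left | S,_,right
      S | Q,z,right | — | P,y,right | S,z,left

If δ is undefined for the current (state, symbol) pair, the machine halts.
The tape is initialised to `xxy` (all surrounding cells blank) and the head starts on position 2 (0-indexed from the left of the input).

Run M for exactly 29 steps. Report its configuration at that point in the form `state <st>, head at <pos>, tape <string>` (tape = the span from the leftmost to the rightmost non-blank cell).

state R, head at -1, tape zzzzz

state=P head=2 tape=_xx[y]__   (P,y)→(P,z,right)
state=P head=3 tape=_xxz[_]_   (P,_)→(S,_,right)
state=S head=4 tape=_xxz_[_]   (S,_)→(S,z,left)
state=S head=3 tape=_xxz[_]z   (S,_)→(S,z,left)
state=S head=2 tape=_xx[z]zz   (S,z)→(P,y,right)
state=P head=3 tape=_xxy[z]z   (P,z)→(R,z,left)
state=R head=2 tape=_xx[y]zz   (R,y)→(R,z,left)
state=R head=1 tape=_x[x]zzz   (R,x)→(S,y,right)
state=S head=2 tape=_xy[z]zz   (S,z)→(P,y,right)
state=P head=3 tape=_xyy[z]z   (P,z)→(R,z,left)
state=R head=2 tape=_xy[y]zz   (R,y)→(R,z,left)
state=R head=1 tape=_x[y]zzz   (R,y)→(R,z,left)
state=R head=0 tape=_[x]zzzz   (R,x)→(S,y,right)
state=S head=1 tape=_y[z]zzz   (S,z)→(P,y,right)
state=P head=2 tape=_yy[z]zz   (P,z)→(R,z,left)
state=R head=1 tape=_y[y]zzz   (R,y)→(R,z,left)
state=R head=0 tape=_[y]zzzz   (R,y)→(R,z,left)
state=R head=-1 tape=[_]zzzzz   (R,_)→(S,_,right)
state=S head=0 tape=_[z]zzzz   (S,z)→(P,y,right)
state=P head=1 tape=_y[z]zzz   (P,z)→(R,z,left)
state=R head=0 tape=_[y]zzzz   (R,y)→(R,z,left)
state=R head=-1 tape=[_]zzzzz   (R,_)→(S,_,right)
state=S head=0 tape=_[z]zzzz   (S,z)→(P,y,right)
state=P head=1 tape=_y[z]zzz   (P,z)→(R,z,left)
state=R head=0 tape=_[y]zzzz   (R,y)→(R,z,left)
state=R head=-1 tape=[_]zzzzz   (R,_)→(S,_,right)
state=S head=0 tape=_[z]zzzz   (S,z)→(P,y,right)
state=P head=1 tape=_y[z]zzz   (P,z)→(R,z,left)
state=R head=0 tape=_[y]zzzz   (R,y)→(R,z,left)
state=R head=-1 tape=[_]zzzzz
After 29 steps: state R, head at -1, tape zzzzz.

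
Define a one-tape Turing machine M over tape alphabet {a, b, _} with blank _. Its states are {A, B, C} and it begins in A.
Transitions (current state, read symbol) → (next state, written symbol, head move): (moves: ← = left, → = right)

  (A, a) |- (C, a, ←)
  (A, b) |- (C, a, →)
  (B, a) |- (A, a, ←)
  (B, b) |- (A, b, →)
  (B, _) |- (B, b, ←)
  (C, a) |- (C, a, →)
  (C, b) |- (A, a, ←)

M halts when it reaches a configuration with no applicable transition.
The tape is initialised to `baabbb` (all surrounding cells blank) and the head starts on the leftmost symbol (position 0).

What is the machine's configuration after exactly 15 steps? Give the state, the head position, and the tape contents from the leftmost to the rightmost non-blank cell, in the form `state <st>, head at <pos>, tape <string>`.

A | [b]aabbb   read b → write a, move →, go to C
C | a[a]abbb   read a → write a, move →, go to C
C | aa[a]bbb   read a → write a, move →, go to C
C | aaa[b]bb   read b → write a, move ←, go to A
A | aa[a]abb   read a → write a, move ←, go to C
C | a[a]aabb   read a → write a, move →, go to C
C | aa[a]abb   read a → write a, move →, go to C
C | aaa[a]bb   read a → write a, move →, go to C
C | aaaa[b]b   read b → write a, move ←, go to A
A | aaa[a]ab   read a → write a, move ←, go to C
C | aa[a]aab   read a → write a, move →, go to C
C | aaa[a]ab   read a → write a, move →, go to C
C | aaaa[a]b   read a → write a, move →, go to C
C | aaaaa[b]   read b → write a, move ←, go to A
A | aaaa[a]a   read a → write a, move ←, go to C
C | aaa[a]aa
After 15 steps: state C, head at 3, tape aaaaaa.

state C, head at 3, tape aaaaaa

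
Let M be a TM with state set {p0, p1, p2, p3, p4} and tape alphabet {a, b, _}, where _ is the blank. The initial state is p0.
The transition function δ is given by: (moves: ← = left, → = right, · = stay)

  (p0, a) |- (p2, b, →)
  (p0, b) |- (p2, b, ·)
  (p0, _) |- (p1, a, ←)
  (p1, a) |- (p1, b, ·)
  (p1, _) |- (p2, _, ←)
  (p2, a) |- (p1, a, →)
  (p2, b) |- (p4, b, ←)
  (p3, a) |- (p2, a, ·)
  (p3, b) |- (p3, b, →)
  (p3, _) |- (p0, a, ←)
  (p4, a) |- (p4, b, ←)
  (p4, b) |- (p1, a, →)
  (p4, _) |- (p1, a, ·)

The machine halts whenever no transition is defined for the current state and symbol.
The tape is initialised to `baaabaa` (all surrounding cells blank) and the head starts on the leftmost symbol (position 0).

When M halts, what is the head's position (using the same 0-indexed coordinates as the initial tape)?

-1

state=p0 head=0 tape=_[b]aaabaa   (p0,b)→(p2,b,·)
state=p2 head=0 tape=_[b]aaabaa   (p2,b)→(p4,b,←)
state=p4 head=-1 tape=[_]baaabaa   (p4,_)→(p1,a,·)
state=p1 head=-1 tape=[a]baaabaa   (p1,a)→(p1,b,·)
state=p1 head=-1 tape=[b]baaabaa
At halt the head is at cell -1.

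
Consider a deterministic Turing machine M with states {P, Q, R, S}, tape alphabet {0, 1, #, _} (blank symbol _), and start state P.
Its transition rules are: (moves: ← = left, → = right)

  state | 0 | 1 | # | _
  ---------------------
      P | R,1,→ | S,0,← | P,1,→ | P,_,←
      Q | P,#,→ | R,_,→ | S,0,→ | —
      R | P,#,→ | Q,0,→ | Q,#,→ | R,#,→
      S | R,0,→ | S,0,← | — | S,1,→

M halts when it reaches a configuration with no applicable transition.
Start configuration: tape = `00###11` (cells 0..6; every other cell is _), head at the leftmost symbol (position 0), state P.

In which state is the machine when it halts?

state=P head=0 tape=[0]0###11   (P,0)→(R,1,→)
state=R head=1 tape=1[0]###11   (R,0)→(P,#,→)
state=P head=2 tape=1#[#]##11   (P,#)→(P,1,→)
state=P head=3 tape=1#1[#]#11   (P,#)→(P,1,→)
state=P head=4 tape=1#11[#]11   (P,#)→(P,1,→)
state=P head=5 tape=1#111[1]1   (P,1)→(S,0,←)
state=S head=4 tape=1#11[1]01   (S,1)→(S,0,←)
state=S head=3 tape=1#1[1]001   (S,1)→(S,0,←)
state=S head=2 tape=1#[1]0001   (S,1)→(S,0,←)
state=S head=1 tape=1[#]00001
No transition is defined for (S, #); M halts in state S.

S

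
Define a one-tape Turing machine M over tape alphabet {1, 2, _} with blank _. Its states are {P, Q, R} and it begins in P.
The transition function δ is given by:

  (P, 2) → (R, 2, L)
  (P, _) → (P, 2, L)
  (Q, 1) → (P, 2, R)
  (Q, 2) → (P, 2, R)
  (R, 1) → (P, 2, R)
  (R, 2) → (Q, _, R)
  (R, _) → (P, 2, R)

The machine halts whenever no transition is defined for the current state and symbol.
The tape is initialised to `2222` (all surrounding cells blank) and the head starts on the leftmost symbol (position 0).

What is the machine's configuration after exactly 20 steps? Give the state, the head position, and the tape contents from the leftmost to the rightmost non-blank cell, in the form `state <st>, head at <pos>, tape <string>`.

state P, head at 4, tape 22

P | _[2]222_   read 2 → write 2, move L, go to R
R | [_]2222_   read _ → write 2, move R, go to P
P | 2[2]222_   read 2 → write 2, move L, go to R
R | [2]2222_   read 2 → write _, move R, go to Q
Q | _[2]222_   read 2 → write 2, move R, go to P
P | _2[2]22_   read 2 → write 2, move L, go to R
R | _[2]222_   read 2 → write _, move R, go to Q
Q | __[2]22_   read 2 → write 2, move R, go to P
P | __2[2]2_   read 2 → write 2, move L, go to R
R | __[2]22_   read 2 → write _, move R, go to Q
Q | ___[2]2_   read 2 → write 2, move R, go to P
P | ___2[2]_   read 2 → write 2, move L, go to R
R | ___[2]2_   read 2 → write _, move R, go to Q
Q | ____[2]_   read 2 → write 2, move R, go to P
P | ____2[_]   read _ → write 2, move L, go to P
P | ____[2]2   read 2 → write 2, move L, go to R
R | ___[_]22   read _ → write 2, move R, go to P
P | ___2[2]2   read 2 → write 2, move L, go to R
R | ___[2]22   read 2 → write _, move R, go to Q
Q | ____[2]2   read 2 → write 2, move R, go to P
P | ____2[2]
After 20 steps: state P, head at 4, tape 22.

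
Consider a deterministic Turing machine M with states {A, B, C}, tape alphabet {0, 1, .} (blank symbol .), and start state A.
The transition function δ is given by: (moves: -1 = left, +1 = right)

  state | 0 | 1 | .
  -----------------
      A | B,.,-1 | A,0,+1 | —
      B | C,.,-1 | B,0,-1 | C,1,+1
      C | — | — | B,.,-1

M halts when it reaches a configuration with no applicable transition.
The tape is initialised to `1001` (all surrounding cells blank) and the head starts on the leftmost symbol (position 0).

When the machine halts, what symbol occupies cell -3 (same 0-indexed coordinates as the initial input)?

A | ...[1]001   read 1 → write 0, move +1, go to A
A | ...0[0]01   read 0 → write ., move -1, go to B
B | ...[0].01   read 0 → write ., move -1, go to C
C | ..[.]..01   read . → write ., move -1, go to B
B | .[.]...01   read . → write 1, move +1, go to C
C | .1[.]..01   read . → write ., move -1, go to B
B | .[1]...01   read 1 → write 0, move -1, go to B
B | [.]0...01   read . → write 1, move +1, go to C
C | 1[0]...01
Cell -3 holds 1 when M halts.

1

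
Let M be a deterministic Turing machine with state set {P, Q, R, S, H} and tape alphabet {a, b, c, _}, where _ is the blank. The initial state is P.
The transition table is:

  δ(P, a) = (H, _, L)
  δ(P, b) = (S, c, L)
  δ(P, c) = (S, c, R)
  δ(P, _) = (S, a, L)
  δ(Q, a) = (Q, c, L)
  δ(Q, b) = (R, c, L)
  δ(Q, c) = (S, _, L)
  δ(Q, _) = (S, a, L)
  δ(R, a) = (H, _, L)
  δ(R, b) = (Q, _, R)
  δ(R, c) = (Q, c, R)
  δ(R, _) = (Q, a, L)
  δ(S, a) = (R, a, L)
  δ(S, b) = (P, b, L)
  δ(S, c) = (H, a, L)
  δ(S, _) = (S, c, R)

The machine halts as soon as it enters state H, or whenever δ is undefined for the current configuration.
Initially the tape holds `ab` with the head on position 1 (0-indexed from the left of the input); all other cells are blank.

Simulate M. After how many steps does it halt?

P | ____a[b]   read b → write c, move L, go to S
S | ____[a]c   read a → write a, move L, go to R
R | ___[_]ac   read _ → write a, move L, go to Q
Q | __[_]aac   read _ → write a, move L, go to S
S | _[_]aaac   read _ → write c, move R, go to S
S | _c[a]aac   read a → write a, move L, go to R
R | _[c]aaac   read c → write c, move R, go to Q
Q | _c[a]aac   read a → write c, move L, go to Q
Q | _[c]caac   read c → write _, move L, go to S
S | [_]_caac   read _ → write c, move R, go to S
S | c[_]caac   read _ → write c, move R, go to S
S | cc[c]aac   read c → write a, move L, go to H
H | c[c]aaac
M halts after 12 transitions.

12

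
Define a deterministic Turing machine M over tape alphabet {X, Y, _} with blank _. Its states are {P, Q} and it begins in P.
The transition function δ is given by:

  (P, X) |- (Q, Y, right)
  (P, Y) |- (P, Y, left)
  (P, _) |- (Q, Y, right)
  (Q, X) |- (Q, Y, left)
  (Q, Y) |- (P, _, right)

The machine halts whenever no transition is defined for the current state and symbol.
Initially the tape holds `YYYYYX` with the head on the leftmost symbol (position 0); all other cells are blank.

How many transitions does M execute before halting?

P | _[Y]YYYYX_   read Y → write Y, move left, go to P
P | [_]YYYYYX_   read _ → write Y, move right, go to Q
Q | Y[Y]YYYYX_   read Y → write _, move right, go to P
P | Y_[Y]YYYX_   read Y → write Y, move left, go to P
P | Y[_]YYYYX_   read _ → write Y, move right, go to Q
Q | YY[Y]YYYX_   read Y → write _, move right, go to P
P | YY_[Y]YYX_   read Y → write Y, move left, go to P
P | YY[_]YYYX_   read _ → write Y, move right, go to Q
Q | YYY[Y]YYX_   read Y → write _, move right, go to P
P | YYY_[Y]YX_   read Y → write Y, move left, go to P
P | YYY[_]YYX_   read _ → write Y, move right, go to Q
Q | YYYY[Y]YX_   read Y → write _, move right, go to P
P | YYYY_[Y]X_   read Y → write Y, move left, go to P
P | YYYY[_]YX_   read _ → write Y, move right, go to Q
Q | YYYYY[Y]X_   read Y → write _, move right, go to P
P | YYYYY_[X]_   read X → write Y, move right, go to Q
Q | YYYYY_Y[_]
M halts after 16 transitions.

16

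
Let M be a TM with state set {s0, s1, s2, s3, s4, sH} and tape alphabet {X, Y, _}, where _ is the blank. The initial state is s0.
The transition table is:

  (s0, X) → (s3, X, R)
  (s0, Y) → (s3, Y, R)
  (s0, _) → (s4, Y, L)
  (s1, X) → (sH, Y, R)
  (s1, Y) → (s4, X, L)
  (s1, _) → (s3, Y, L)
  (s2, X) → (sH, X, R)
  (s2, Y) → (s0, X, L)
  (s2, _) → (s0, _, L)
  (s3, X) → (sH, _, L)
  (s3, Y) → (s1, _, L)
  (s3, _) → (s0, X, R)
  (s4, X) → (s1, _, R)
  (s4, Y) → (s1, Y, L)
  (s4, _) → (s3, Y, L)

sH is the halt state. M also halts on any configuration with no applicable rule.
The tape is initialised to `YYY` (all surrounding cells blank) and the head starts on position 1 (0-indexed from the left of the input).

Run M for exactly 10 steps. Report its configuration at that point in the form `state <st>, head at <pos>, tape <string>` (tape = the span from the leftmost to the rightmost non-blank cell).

state=s0 head=1 tape=__Y[Y]Y   (s0,Y)→(s3,Y,R)
state=s3 head=2 tape=__YY[Y]   (s3,Y)→(s1,_,L)
state=s1 head=1 tape=__Y[Y]_   (s1,Y)→(s4,X,L)
state=s4 head=0 tape=__[Y]X_   (s4,Y)→(s1,Y,L)
state=s1 head=-1 tape=_[_]YX_   (s1,_)→(s3,Y,L)
state=s3 head=-2 tape=[_]YYX_   (s3,_)→(s0,X,R)
state=s0 head=-1 tape=X[Y]YX_   (s0,Y)→(s3,Y,R)
state=s3 head=0 tape=XY[Y]X_   (s3,Y)→(s1,_,L)
state=s1 head=-1 tape=X[Y]_X_   (s1,Y)→(s4,X,L)
state=s4 head=-2 tape=[X]X_X_   (s4,X)→(s1,_,R)
state=s1 head=-1 tape=_[X]_X_
After 10 steps: state s1, head at -1, tape X_X.

state s1, head at -1, tape X_X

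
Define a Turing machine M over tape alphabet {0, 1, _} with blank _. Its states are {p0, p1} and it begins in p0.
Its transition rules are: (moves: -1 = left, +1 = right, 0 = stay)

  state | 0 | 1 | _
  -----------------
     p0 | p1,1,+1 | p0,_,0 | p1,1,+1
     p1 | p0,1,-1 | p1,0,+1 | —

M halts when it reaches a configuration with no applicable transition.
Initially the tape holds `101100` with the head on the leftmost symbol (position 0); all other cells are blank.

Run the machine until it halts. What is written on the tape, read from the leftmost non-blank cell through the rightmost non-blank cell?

100110

state=p0 head=0 tape=[1]01100_   (p0,1)→(p0,_,0)
state=p0 head=0 tape=[_]01100_   (p0,_)→(p1,1,+1)
state=p1 head=1 tape=1[0]1100_   (p1,0)→(p0,1,-1)
state=p0 head=0 tape=[1]11100_   (p0,1)→(p0,_,0)
state=p0 head=0 tape=[_]11100_   (p0,_)→(p1,1,+1)
state=p1 head=1 tape=1[1]1100_   (p1,1)→(p1,0,+1)
state=p1 head=2 tape=10[1]100_   (p1,1)→(p1,0,+1)
state=p1 head=3 tape=100[1]00_   (p1,1)→(p1,0,+1)
state=p1 head=4 tape=1000[0]0_   (p1,0)→(p0,1,-1)
state=p0 head=3 tape=100[0]10_   (p0,0)→(p1,1,+1)
state=p1 head=4 tape=1001[1]0_   (p1,1)→(p1,0,+1)
state=p1 head=5 tape=10010[0]_   (p1,0)→(p0,1,-1)
state=p0 head=4 tape=1001[0]1_   (p0,0)→(p1,1,+1)
state=p1 head=5 tape=10011[1]_   (p1,1)→(p1,0,+1)
state=p1 head=6 tape=100110[_]
The non-blank tape span at halt is 100110.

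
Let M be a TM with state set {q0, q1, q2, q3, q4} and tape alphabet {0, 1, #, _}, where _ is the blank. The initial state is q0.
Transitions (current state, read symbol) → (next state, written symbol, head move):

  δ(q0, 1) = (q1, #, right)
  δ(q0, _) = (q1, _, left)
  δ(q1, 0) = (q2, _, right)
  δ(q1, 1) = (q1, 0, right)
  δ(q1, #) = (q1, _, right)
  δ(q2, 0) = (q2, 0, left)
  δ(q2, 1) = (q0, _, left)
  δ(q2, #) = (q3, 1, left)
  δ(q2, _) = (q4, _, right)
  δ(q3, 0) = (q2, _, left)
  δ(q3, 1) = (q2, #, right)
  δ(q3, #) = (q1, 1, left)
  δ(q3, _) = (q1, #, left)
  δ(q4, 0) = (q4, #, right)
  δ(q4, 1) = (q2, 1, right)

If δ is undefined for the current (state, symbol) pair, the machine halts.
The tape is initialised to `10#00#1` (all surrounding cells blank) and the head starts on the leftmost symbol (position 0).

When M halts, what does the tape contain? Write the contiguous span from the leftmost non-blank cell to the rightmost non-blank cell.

0_##1

q0 | [1]0#00#1   read 1 → write #, move right, go to q1
q1 | #[0]#00#1   read 0 → write _, move right, go to q2
q2 | #_[#]00#1   read # → write 1, move left, go to q3
q3 | #[_]100#1   read _ → write #, move left, go to q1
q1 | [#]#100#1   read # → write _, move right, go to q1
q1 | _[#]100#1   read # → write _, move right, go to q1
q1 | __[1]00#1   read 1 → write 0, move right, go to q1
q1 | __0[0]0#1   read 0 → write _, move right, go to q2
q2 | __0_[0]#1   read 0 → write 0, move left, go to q2
q2 | __0[_]0#1   read _ → write _, move right, go to q4
q4 | __0_[0]#1   read 0 → write #, move right, go to q4
q4 | __0_#[#]1
The non-blank tape span at halt is 0_##1.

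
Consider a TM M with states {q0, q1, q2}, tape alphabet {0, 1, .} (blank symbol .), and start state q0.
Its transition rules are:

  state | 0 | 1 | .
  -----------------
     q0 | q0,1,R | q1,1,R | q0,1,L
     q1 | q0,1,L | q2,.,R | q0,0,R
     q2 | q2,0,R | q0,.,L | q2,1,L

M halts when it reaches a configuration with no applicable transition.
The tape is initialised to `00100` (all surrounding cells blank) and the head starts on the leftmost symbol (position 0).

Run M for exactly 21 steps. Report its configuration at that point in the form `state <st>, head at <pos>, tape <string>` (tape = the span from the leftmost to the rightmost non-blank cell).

state q2, head at 3, tape 111.111

q0 | [0]0100..   read 0 → write 1, move R, go to q0
q0 | 1[0]100..   read 0 → write 1, move R, go to q0
q0 | 11[1]00..   read 1 → write 1, move R, go to q1
q1 | 111[0]0..   read 0 → write 1, move L, go to q0
q0 | 11[1]10..   read 1 → write 1, move R, go to q1
q1 | 111[1]0..   read 1 → write ., move R, go to q2
q2 | 111.[0]..   read 0 → write 0, move R, go to q2
q2 | 111.0[.].   read . → write 1, move L, go to q2
q2 | 111.[0]1.   read 0 → write 0, move R, go to q2
q2 | 111.0[1].   read 1 → write ., move L, go to q0
q0 | 111.[0]..   read 0 → write 1, move R, go to q0
q0 | 111.1[.].   read . → write 1, move L, go to q0
q0 | 111.[1]1.   read 1 → write 1, move R, go to q1
q1 | 111.1[1].   read 1 → write ., move R, go to q2
q2 | 111.1.[.]   read . → write 1, move L, go to q2
q2 | 111.1[.]1   read . → write 1, move L, go to q2
q2 | 111.[1]11   read 1 → write ., move L, go to q0
q0 | 111[.].11   read . → write 1, move L, go to q0
q0 | 11[1]1.11   read 1 → write 1, move R, go to q1
q1 | 111[1].11   read 1 → write ., move R, go to q2
q2 | 111.[.]11   read . → write 1, move L, go to q2
q2 | 111[.]111
After 21 steps: state q2, head at 3, tape 111.111.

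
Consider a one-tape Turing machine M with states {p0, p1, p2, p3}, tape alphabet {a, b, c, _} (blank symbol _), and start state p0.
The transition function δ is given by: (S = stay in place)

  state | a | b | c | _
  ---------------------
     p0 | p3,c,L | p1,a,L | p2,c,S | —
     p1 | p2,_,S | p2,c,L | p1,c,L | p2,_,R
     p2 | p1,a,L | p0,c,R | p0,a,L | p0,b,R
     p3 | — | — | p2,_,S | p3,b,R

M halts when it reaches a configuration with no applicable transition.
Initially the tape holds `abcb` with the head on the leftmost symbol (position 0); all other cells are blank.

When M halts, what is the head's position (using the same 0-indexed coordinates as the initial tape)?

p0 | __[a]bcb   read a → write c, move L, go to p3
p3 | _[_]cbcb   read _ → write b, move R, go to p3
p3 | _b[c]bcb   read c → write _, move S, go to p2
p2 | _b[_]bcb   read _ → write b, move R, go to p0
p0 | _bb[b]cb   read b → write a, move L, go to p1
p1 | _b[b]acb   read b → write c, move L, go to p2
p2 | _[b]cacb   read b → write c, move R, go to p0
p0 | _c[c]acb   read c → write c, move S, go to p2
p2 | _c[c]acb   read c → write a, move L, go to p0
p0 | _[c]aacb   read c → write c, move S, go to p2
p2 | _[c]aacb   read c → write a, move L, go to p0
p0 | [_]aaacb
At halt the head is at cell -2.

-2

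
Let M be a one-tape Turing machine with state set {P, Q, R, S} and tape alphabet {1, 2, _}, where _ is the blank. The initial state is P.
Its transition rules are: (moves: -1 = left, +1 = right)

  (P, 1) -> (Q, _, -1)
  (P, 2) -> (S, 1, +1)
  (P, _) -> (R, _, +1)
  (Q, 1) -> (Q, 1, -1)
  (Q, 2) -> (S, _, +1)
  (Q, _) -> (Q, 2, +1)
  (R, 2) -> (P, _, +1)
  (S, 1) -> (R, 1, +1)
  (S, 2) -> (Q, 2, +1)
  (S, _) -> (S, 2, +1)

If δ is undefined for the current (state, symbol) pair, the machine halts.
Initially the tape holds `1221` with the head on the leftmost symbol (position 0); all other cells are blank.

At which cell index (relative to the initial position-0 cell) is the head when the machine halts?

4

P | _[1]221_   read 1 → write _, move -1, go to Q
Q | [_]_221_   read _ → write 2, move +1, go to Q
Q | 2[_]221_   read _ → write 2, move +1, go to Q
Q | 22[2]21_   read 2 → write _, move +1, go to S
S | 22_[2]1_   read 2 → write 2, move +1, go to Q
Q | 22_2[1]_   read 1 → write 1, move -1, go to Q
Q | 22_[2]1_   read 2 → write _, move +1, go to S
S | 22__[1]_   read 1 → write 1, move +1, go to R
R | 22__1[_]
At halt the head is at cell 4.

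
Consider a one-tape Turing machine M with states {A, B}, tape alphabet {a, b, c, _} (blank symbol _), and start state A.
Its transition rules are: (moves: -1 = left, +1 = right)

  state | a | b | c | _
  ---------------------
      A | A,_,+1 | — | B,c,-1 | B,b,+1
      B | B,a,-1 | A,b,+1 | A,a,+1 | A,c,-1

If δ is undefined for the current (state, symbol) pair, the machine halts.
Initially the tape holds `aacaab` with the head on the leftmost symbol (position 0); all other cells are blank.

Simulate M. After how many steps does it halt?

12

state=A head=0 tape=[a]acaab   (A,a)→(A,_,+1)
state=A head=1 tape=_[a]caab   (A,a)→(A,_,+1)
state=A head=2 tape=__[c]aab   (A,c)→(B,c,-1)
state=B head=1 tape=_[_]caab   (B,_)→(A,c,-1)
state=A head=0 tape=[_]ccaab   (A,_)→(B,b,+1)
state=B head=1 tape=b[c]caab   (B,c)→(A,a,+1)
state=A head=2 tape=ba[c]aab   (A,c)→(B,c,-1)
state=B head=1 tape=b[a]caab   (B,a)→(B,a,-1)
state=B head=0 tape=[b]acaab   (B,b)→(A,b,+1)
state=A head=1 tape=b[a]caab   (A,a)→(A,_,+1)
state=A head=2 tape=b_[c]aab   (A,c)→(B,c,-1)
state=B head=1 tape=b[_]caab   (B,_)→(A,c,-1)
state=A head=0 tape=[b]ccaab
M halts after 12 transitions.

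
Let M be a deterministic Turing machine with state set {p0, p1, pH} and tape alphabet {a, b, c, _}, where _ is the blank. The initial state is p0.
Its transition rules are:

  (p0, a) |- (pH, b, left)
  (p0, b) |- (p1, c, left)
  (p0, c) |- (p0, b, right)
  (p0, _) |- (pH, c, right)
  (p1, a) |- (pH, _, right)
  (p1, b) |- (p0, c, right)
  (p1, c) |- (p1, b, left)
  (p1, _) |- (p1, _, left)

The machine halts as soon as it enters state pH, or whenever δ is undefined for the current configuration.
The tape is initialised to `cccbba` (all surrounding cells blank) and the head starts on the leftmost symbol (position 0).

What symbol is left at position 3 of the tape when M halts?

p0 | [c]ccbba   read c → write b, move right, go to p0
p0 | b[c]cbba   read c → write b, move right, go to p0
p0 | bb[c]bba   read c → write b, move right, go to p0
p0 | bbb[b]ba   read b → write c, move left, go to p1
p1 | bb[b]cba   read b → write c, move right, go to p0
p0 | bbc[c]ba   read c → write b, move right, go to p0
p0 | bbcb[b]a   read b → write c, move left, go to p1
p1 | bbc[b]ca   read b → write c, move right, go to p0
p0 | bbcc[c]a   read c → write b, move right, go to p0
p0 | bbccb[a]   read a → write b, move left, go to pH
pH | bbcc[b]b
Cell 3 holds c when M halts.

c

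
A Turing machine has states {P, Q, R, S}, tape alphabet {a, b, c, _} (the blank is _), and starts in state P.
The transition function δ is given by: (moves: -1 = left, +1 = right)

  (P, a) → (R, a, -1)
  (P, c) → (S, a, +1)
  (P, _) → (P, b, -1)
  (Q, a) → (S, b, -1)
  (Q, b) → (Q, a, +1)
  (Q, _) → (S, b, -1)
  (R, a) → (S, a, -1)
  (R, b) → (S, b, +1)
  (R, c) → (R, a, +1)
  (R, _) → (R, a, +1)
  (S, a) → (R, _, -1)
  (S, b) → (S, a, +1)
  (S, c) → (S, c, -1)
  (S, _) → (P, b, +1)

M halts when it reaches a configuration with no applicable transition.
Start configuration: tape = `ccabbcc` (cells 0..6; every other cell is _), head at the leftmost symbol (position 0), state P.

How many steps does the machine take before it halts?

22

P | ___[c]cabbcc   read c → write a, move +1, go to S
S | ___a[c]abbcc   read c → write c, move -1, go to S
S | ___[a]cabbcc   read a → write _, move -1, go to R
R | __[_]_cabbcc   read _ → write a, move +1, go to R
R | __a[_]cabbcc   read _ → write a, move +1, go to R
R | __aa[c]abbcc   read c → write a, move +1, go to R
R | __aaa[a]bbcc   read a → write a, move -1, go to S
S | __aa[a]abbcc   read a → write _, move -1, go to R
R | __a[a]_abbcc   read a → write a, move -1, go to S
S | __[a]a_abbcc   read a → write _, move -1, go to R
R | _[_]_a_abbcc   read _ → write a, move +1, go to R
R | _a[_]a_abbcc   read _ → write a, move +1, go to R
R | _aa[a]_abbcc   read a → write a, move -1, go to S
S | _a[a]a_abbcc   read a → write _, move -1, go to R
R | _[a]_a_abbcc   read a → write a, move -1, go to S
S | [_]a_a_abbcc   read _ → write b, move +1, go to P
P | b[a]_a_abbcc   read a → write a, move -1, go to R
R | [b]a_a_abbcc   read b → write b, move +1, go to S
S | b[a]_a_abbcc   read a → write _, move -1, go to R
R | [b]__a_abbcc   read b → write b, move +1, go to S
S | b[_]_a_abbcc   read _ → write b, move +1, go to P
P | bb[_]a_abbcc   read _ → write b, move -1, go to P
P | b[b]ba_abbcc
M halts after 22 transitions.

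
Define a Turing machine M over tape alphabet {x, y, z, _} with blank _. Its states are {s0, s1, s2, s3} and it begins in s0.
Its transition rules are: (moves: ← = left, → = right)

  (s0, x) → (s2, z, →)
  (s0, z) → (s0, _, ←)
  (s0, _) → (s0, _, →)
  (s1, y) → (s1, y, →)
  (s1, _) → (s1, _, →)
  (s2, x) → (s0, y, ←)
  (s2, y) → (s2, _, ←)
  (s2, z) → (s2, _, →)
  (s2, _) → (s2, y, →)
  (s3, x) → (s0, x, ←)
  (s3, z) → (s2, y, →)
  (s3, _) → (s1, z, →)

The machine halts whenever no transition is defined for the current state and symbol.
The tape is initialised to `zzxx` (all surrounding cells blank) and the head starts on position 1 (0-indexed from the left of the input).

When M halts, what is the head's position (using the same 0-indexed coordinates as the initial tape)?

state=s0 head=1 tape=_z[z]xx   (s0,z)→(s0,_,←)
state=s0 head=0 tape=_[z]_xx   (s0,z)→(s0,_,←)
state=s0 head=-1 tape=[_]__xx   (s0,_)→(s0,_,→)
state=s0 head=0 tape=_[_]_xx   (s0,_)→(s0,_,→)
state=s0 head=1 tape=__[_]xx   (s0,_)→(s0,_,→)
state=s0 head=2 tape=___[x]x   (s0,x)→(s2,z,→)
state=s2 head=3 tape=___z[x]   (s2,x)→(s0,y,←)
state=s0 head=2 tape=___[z]y   (s0,z)→(s0,_,←)
state=s0 head=1 tape=__[_]_y   (s0,_)→(s0,_,→)
state=s0 head=2 tape=___[_]y   (s0,_)→(s0,_,→)
state=s0 head=3 tape=____[y]
At halt the head is at cell 3.

3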